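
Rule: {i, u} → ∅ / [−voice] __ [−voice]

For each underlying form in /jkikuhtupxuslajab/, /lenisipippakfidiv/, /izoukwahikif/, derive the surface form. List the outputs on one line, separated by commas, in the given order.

jkkhtpxslajab, lenispppakfidiv, izoukwahkf

/jkikuhtupxuslajab/: /i/ is a high vowel flanked by voiceless consonants /k/ and /k/, so it deletes. /u/ is a high vowel flanked by voiceless consonants /k/ and /h/, so it deletes. /u/ is a high vowel flanked by voiceless consonants /t/ and /p/, so it deletes. /u/ is a high vowel flanked by voiceless consonants /x/ and /s/, so it deletes. → [jkkhtpxslajab].
/lenisipippakfidiv/: /i/ is a high vowel flanked by voiceless consonants /s/ and /p/, so it deletes. /i/ is a high vowel flanked by voiceless consonants /p/ and /p/, so it deletes. → [lenispppakfidiv].
/izoukwahikif/: /i/ is a high vowel flanked by voiceless consonants /h/ and /k/, so it deletes. /i/ is a high vowel flanked by voiceless consonants /k/ and /f/, so it deletes. → [izoukwahkf].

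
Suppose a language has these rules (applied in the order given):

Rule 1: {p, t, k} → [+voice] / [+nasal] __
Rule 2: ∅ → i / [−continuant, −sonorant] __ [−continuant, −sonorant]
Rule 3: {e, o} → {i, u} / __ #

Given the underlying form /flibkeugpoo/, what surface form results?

Rule 1 (post-nasal voicing): no segment meets the environment; /flibkeugpoo/ is unchanged.
Rule 2 (stop-cluster i-epenthesis): /b/ and /k/ form a stop–stop cluster, so [i] is inserted between them. /g/ and /p/ form a stop–stop cluster, so [i] is inserted between them. /flibkeugpoo/ → flibikeugipoo.
Rule 3 (final vowel raising): /o/ is a mid vowel in word-final position, so it raises to [u]. /flibikeugipoo/ → flibikeugipou.

flibikeugipou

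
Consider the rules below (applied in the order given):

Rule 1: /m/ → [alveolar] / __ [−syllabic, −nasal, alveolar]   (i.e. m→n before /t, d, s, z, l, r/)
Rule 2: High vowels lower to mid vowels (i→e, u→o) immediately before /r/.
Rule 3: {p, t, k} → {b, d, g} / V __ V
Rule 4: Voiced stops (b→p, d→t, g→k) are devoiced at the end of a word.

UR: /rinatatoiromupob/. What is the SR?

Rule 1 (nasal place assimilation): no segment meets the environment; /rinatatoiromupob/ is unchanged.
Rule 2 (pre-rhotic lowering): /i/ is a high vowel immediately before /r/, so it lowers to [e]. /rinatatoiromupob/ → rinatatoeromupob.
Rule 3 (intervocalic voicing): /t/ is a voiceless stop between vowels /a/ and /a/, so it voices to [d]. /t/ is a voiceless stop between vowels /a/ and /o/, so it voices to [d]. /p/ is a voiceless stop between vowels /u/ and /o/, so it voices to [b]. /rinatatoeromupob/ → rinadadoeromubob.
Rule 4 (final devoicing): /b/ is a voiced stop in word-final position, so it devoices to [p]. /rinadadoeromubob/ → rinadadoeromubop.

rinadadoeromubop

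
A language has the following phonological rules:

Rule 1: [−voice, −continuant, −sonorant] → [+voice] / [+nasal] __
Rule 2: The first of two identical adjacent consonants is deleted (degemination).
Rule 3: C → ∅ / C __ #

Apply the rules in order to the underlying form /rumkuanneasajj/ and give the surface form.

rumguaneasaj

Rule 1 (post-nasal voicing): /k/ is a voiceless stop immediately after the nasal /m/, so it voices to [g]. /rumkuanneasajj/ → rumguanneasajj.
Rule 2 (degemination): /nn/ is a geminate; the first /n/ deletes. /jj/ is a geminate; the first /j/ deletes. /rumguanneasajj/ → rumguaneasaj.
Rule 3 (final cluster simplification): no segment meets the environment; /rumguaneasaj/ is unchanged.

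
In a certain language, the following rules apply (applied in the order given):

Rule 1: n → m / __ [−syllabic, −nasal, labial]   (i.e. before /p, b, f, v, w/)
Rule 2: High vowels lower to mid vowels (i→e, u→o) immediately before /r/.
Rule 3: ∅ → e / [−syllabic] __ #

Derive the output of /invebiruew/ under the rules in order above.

imveberuewe

Rule 1 (nasal place assimilation): /n/ precedes the labial consonant /v/, so it assimilates in place to [m]. /invebiruew/ → imvebiruew.
Rule 2 (pre-rhotic lowering): /i/ is a high vowel immediately before /r/, so it lowers to [e]. /imvebiruew/ → imveberuew.
Rule 3 (final e-epenthesis): the form ends in the consonant /w/, so [e] is inserted word-finally. /imveberuew/ → imveberuewe.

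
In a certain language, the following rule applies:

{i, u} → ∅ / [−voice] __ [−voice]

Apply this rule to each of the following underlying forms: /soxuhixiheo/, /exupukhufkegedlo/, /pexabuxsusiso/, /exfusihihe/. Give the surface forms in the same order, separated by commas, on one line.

/soxuhixiheo/: /u/ is a high vowel flanked by voiceless consonants /x/ and /h/, so it deletes. /i/ is a high vowel flanked by voiceless consonants /h/ and /x/, so it deletes. /i/ is a high vowel flanked by voiceless consonants /x/ and /h/, so it deletes. → [soxhxheo].
/exupukhufkegedlo/: /u/ is a high vowel flanked by voiceless consonants /x/ and /p/, so it deletes. /u/ is a high vowel flanked by voiceless consonants /p/ and /k/, so it deletes. /u/ is a high vowel flanked by voiceless consonants /h/ and /f/, so it deletes. → [expkhfkegedlo].
/pexabuxsusiso/: /u/ is a high vowel flanked by voiceless consonants /s/ and /s/, so it deletes. /i/ is a high vowel flanked by voiceless consonants /s/ and /s/, so it deletes. → [pexabuxssso].
/exfusihihe/: /u/ is a high vowel flanked by voiceless consonants /f/ and /s/, so it deletes. /i/ is a high vowel flanked by voiceless consonants /s/ and /h/, so it deletes. /i/ is a high vowel flanked by voiceless consonants /h/ and /h/, so it deletes. → [exfshhe].

soxhxheo, expkhfkegedlo, pexabuxssso, exfshhe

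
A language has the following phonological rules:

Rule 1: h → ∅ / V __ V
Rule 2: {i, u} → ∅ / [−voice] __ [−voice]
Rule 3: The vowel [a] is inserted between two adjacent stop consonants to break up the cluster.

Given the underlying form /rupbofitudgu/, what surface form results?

rupaboftudagu

Rule 1 (intervocalic h-deletion): no segment meets the environment; /rupbofitudgu/ is unchanged.
Rule 2 (high vowel syncope): /i/ is a high vowel flanked by voiceless consonants /f/ and /t/, so it deletes. /rupbofitudgu/ → rupboftudgu.
Rule 3 (stop-cluster a-epenthesis): /p/ and /b/ form a stop–stop cluster, so [a] is inserted between them. /d/ and /g/ form a stop–stop cluster, so [a] is inserted between them. /rupboftudgu/ → rupaboftudagu.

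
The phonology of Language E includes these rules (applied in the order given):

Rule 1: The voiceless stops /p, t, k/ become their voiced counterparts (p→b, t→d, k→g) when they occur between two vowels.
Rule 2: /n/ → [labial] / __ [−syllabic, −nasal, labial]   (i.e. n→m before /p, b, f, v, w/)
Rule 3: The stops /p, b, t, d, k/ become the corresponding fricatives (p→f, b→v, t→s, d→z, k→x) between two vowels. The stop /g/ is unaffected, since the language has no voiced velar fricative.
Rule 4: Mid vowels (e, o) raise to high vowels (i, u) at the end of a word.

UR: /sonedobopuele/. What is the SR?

sonezovovueli

Rule 1 (intervocalic voicing): /p/ is a voiceless stop between vowels /o/ and /u/, so it voices to [b]. /sonedobopuele/ → sonedobobuele.
Rule 2 (nasal place assimilation): no segment meets the environment; /sonedobobuele/ is unchanged.
Rule 3 (intervocalic spirantization): /d/ is a stop between vowels /e/ and /o/, so it spirantizes to the fricative [z]. /b/ is a stop between vowels /o/ and /o/, so it spirantizes to the fricative [v]. /b/ is a stop between vowels /o/ and /u/, so it spirantizes to the fricative [v]. /sonedobobuele/ → sonezovovuele.
Rule 4 (final vowel raising): /e/ is a mid vowel in word-final position, so it raises to [i]. /sonezovovuele/ → sonezovovueli.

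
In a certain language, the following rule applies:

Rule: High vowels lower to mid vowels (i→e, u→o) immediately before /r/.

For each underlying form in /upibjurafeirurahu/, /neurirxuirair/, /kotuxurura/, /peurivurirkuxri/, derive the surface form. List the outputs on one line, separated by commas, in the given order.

upibjorafeerorahu, neorerxueraer, kotuxorora, peorivorerkuxri

/upibjurafeirurahu/: /u/ is a high vowel immediately before /r/, so it lowers to [o]. /i/ is a high vowel immediately before /r/, so it lowers to [e]. /u/ is a high vowel immediately before /r/, so it lowers to [o]. → [upibjorafeerorahu].
/neurirxuirair/: /u/ is a high vowel immediately before /r/, so it lowers to [o]. /i/ is a high vowel immediately before /r/, so it lowers to [e]. /i/ is a high vowel immediately before /r/, so it lowers to [e]. /i/ is a high vowel immediately before /r/, so it lowers to [e]. → [neorerxueraer].
/kotuxurura/: /u/ is a high vowel immediately before /r/, so it lowers to [o]. /u/ is a high vowel immediately before /r/, so it lowers to [o]. → [kotuxorora].
/peurivurirkuxri/: /u/ is a high vowel immediately before /r/, so it lowers to [o]. /u/ is a high vowel immediately before /r/, so it lowers to [o]. /i/ is a high vowel immediately before /r/, so it lowers to [e]. → [peorivorerkuxri].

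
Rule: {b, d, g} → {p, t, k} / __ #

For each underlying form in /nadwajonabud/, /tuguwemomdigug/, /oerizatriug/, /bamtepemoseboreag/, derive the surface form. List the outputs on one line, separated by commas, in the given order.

/nadwajonabud/: /d/ is a voiced stop in word-final position, so it devoices to [t]. → [nadwajonabut].
/tuguwemomdigug/: /g/ is a voiced stop in word-final position, so it devoices to [k]. → [tuguwemomdiguk].
/oerizatriug/: /g/ is a voiced stop in word-final position, so it devoices to [k]. → [oerizatriuk].
/bamtepemoseboreag/: /g/ is a voiced stop in word-final position, so it devoices to [k]. → [bamtepemoseboreak].

nadwajonabut, tuguwemomdiguk, oerizatriuk, bamtepemoseboreak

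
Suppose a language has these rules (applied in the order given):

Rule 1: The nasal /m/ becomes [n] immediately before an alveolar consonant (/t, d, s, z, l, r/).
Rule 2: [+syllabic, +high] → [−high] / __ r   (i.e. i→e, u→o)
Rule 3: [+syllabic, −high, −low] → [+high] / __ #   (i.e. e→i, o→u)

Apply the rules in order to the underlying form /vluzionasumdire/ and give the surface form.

vluzionasunderi

Rule 1 (nasal place assimilation): /m/ precedes the alveolar consonant /d/, so it assimilates in place to [n]. /vluzionasumdire/ → vluzionasundire.
Rule 2 (pre-rhotic lowering): /i/ is a high vowel immediately before /r/, so it lowers to [e]. /vluzionasundire/ → vluzionasundere.
Rule 3 (final vowel raising): /e/ is a mid vowel in word-final position, so it raises to [i]. /vluzionasundere/ → vluzionasunderi.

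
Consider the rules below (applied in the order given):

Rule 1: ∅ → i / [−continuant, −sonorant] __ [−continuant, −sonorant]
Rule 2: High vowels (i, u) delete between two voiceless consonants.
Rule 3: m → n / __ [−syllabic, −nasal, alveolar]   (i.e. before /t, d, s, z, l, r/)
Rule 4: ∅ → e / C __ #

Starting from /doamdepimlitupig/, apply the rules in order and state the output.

Rule 1 (stop-cluster i-epenthesis): no segment meets the environment; /doamdepimlitupig/ is unchanged.
Rule 2 (high vowel syncope): /u/ is a high vowel flanked by voiceless consonants /t/ and /p/, so it deletes. /doamdepimlitupig/ → doamdepimlitpig.
Rule 3 (nasal place assimilation): /m/ precedes the alveolar consonant /d/, so it assimilates in place to [n]. /m/ precedes the alveolar consonant /l/, so it assimilates in place to [n]. /doamdepimlitpig/ → doandepinlitpig.
Rule 4 (final e-epenthesis): the form ends in the consonant /g/, so [e] is inserted word-finally. /doandepinlitpig/ → doandepinlitpige.

doandepinlitpige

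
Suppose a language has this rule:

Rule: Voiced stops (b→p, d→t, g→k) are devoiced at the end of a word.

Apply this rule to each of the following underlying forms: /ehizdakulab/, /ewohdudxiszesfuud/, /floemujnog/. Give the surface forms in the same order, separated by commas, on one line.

ehizdakulap, ewohdudxiszesfuut, floemujnok

/ehizdakulab/: /b/ is a voiced stop in word-final position, so it devoices to [p]. → [ehizdakulap].
/ewohdudxiszesfuud/: /d/ is a voiced stop in word-final position, so it devoices to [t]. → [ewohdudxiszesfuut].
/floemujnog/: /g/ is a voiced stop in word-final position, so it devoices to [k]. → [floemujnok].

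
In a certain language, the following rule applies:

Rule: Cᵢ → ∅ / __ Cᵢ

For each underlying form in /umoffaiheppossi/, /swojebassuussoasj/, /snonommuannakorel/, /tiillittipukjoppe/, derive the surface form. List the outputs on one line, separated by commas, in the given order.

/umoffaiheppossi/: /ff/ is a geminate; the first /f/ deletes. /pp/ is a geminate; the first /p/ deletes. /ss/ is a geminate; the first /s/ deletes. → [umofaiheposi].
/swojebassuussoasj/: /ss/ is a geminate; the first /s/ deletes. /ss/ is a geminate; the first /s/ deletes. → [swojebasuusoasj].
/snonommuannakorel/: /mm/ is a geminate; the first /m/ deletes. /nn/ is a geminate; the first /n/ deletes. → [snonomuanakorel].
/tiillittipukjoppe/: /ll/ is a geminate; the first /l/ deletes. /tt/ is a geminate; the first /t/ deletes. /pp/ is a geminate; the first /p/ deletes. → [tiilitipukjope].

umofaiheposi, swojebasuusoasj, snonomuanakorel, tiilitipukjope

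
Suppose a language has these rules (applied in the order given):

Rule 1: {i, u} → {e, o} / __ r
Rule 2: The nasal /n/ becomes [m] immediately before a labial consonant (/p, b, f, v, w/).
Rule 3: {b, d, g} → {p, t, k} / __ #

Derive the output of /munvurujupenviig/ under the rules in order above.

mumvorujupemviik

Rule 1 (pre-rhotic lowering): /u/ is a high vowel immediately before /r/, so it lowers to [o]. /munvurujupenviig/ → munvorujupenviig.
Rule 2 (nasal place assimilation): /n/ precedes the labial consonant /v/, so it assimilates in place to [m]. /n/ precedes the labial consonant /v/, so it assimilates in place to [m]. /munvorujupenviig/ → mumvorujupemviig.
Rule 3 (final devoicing): /g/ is a voiced stop in word-final position, so it devoices to [k]. /mumvorujupemviig/ → mumvorujupemviik.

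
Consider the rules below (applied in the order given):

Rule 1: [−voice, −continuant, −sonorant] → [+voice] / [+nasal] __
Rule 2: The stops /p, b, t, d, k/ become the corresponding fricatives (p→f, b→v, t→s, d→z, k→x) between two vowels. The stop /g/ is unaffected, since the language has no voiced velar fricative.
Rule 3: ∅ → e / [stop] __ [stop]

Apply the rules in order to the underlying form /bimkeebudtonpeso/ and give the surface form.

bimgeevudetonbeso

Rule 1 (post-nasal voicing): /k/ is a voiceless stop immediately after the nasal /m/, so it voices to [g]. /p/ is a voiceless stop immediately after the nasal /n/, so it voices to [b]. /bimkeebudtonpeso/ → bimgeebudtonbeso.
Rule 2 (intervocalic spirantization): /b/ is a stop between vowels /e/ and /u/, so it spirantizes to the fricative [v]. /bimgeebudtonbeso/ → bimgeevudtonbeso.
Rule 3 (stop-cluster e-epenthesis): /d/ and /t/ form a stop–stop cluster, so [e] is inserted between them. /bimgeevudtonbeso/ → bimgeevudetonbeso.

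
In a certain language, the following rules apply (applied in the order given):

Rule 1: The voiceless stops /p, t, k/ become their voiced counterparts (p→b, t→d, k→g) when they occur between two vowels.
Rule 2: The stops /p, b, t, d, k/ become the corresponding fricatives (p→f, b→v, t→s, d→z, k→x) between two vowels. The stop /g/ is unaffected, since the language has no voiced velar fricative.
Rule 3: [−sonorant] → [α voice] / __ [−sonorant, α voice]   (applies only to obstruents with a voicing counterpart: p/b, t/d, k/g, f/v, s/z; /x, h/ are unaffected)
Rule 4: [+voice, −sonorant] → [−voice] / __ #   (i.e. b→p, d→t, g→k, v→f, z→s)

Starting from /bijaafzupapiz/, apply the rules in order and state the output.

bijaavzuvavis

Rule 1 (intervocalic voicing): /p/ is a voiceless stop between vowels /u/ and /a/, so it voices to [b]. /p/ is a voiceless stop between vowels /a/ and /i/, so it voices to [b]. /bijaafzupapiz/ → bijaafzubabiz.
Rule 2 (intervocalic spirantization): /b/ is a stop between vowels /u/ and /a/, so it spirantizes to the fricative [v]. /b/ is a stop between vowels /a/ and /i/, so it spirantizes to the fricative [v]. /bijaafzubabiz/ → bijaafzuvaviz.
Rule 3 (regressive voicing assimilation): /f/ precedes the voiced obstruent /z/, so it voices to [v] by assimilation. /bijaafzuvaviz/ → bijaavzuvaviz.
Rule 4 (final devoicing): /z/ is a voiced obstruent in word-final position, so it devoices to [s]. /bijaavzuvaviz/ → bijaavzuvavis.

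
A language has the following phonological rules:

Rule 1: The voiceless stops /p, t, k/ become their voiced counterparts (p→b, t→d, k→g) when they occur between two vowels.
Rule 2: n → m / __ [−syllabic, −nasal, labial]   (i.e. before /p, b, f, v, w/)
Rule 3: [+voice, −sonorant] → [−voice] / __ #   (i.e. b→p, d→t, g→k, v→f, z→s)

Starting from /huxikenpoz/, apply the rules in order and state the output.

huxigempos

Rule 1 (intervocalic voicing): /k/ is a voiceless stop between vowels /i/ and /e/, so it voices to [g]. /huxikenpoz/ → huxigenpoz.
Rule 2 (nasal place assimilation): /n/ precedes the labial consonant /p/, so it assimilates in place to [m]. /huxigenpoz/ → huxigempoz.
Rule 3 (final devoicing): /z/ is a voiced obstruent in word-final position, so it devoices to [s]. /huxigempoz/ → huxigempos.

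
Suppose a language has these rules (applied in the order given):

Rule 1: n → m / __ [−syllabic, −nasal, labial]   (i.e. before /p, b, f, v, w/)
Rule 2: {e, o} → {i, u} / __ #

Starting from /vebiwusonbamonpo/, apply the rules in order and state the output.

vebiwusombamompu

Rule 1 (nasal place assimilation): /n/ precedes the labial consonant /b/, so it assimilates in place to [m]. /n/ precedes the labial consonant /p/, so it assimilates in place to [m]. /vebiwusonbamonpo/ → vebiwusombamompo.
Rule 2 (final vowel raising): /o/ is a mid vowel in word-final position, so it raises to [u]. /vebiwusombamompo/ → vebiwusombamompu.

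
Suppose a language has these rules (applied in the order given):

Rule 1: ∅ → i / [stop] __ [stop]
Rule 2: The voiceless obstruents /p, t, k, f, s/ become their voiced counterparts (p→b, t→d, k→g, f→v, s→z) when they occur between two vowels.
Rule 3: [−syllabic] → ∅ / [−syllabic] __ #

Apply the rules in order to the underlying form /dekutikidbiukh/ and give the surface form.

degudigidibiuk

Rule 1 (stop-cluster i-epenthesis): /d/ and /b/ form a stop–stop cluster, so [i] is inserted between them. /dekutikidbiukh/ → dekutikidibiukh.
Rule 2 (intervocalic voicing): /k/ is a voiceless obstruent between vowels /e/ and /u/, so it voices to [g]. /t/ is a voiceless obstruent between vowels /u/ and /i/, so it voices to [d]. /k/ is a voiceless obstruent between vowels /i/ and /i/, so it voices to [g]. /dekutikidibiukh/ → degudigidibiukh.
Rule 3 (final cluster simplification): /h/ is the second consonant of a word-final cluster /kh/, so it deletes. /degudigidibiukh/ → degudigidibiuk.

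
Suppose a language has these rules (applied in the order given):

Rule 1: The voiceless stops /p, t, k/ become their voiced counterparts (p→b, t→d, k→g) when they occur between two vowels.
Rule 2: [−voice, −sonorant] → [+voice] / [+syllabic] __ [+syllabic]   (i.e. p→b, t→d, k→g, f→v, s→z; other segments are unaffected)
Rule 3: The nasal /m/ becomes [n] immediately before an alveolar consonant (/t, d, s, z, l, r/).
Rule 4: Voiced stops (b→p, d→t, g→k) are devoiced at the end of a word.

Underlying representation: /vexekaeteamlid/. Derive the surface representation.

vexegaedeanlit

Rule 1 (intervocalic voicing): /k/ is a voiceless stop between vowels /e/ and /a/, so it voices to [g]. /t/ is a voiceless stop between vowels /e/ and /e/, so it voices to [d]. /vexekaeteamlid/ → vexegaedeamlid.
Rule 2 (intervocalic voicing): no segment meets the environment; /vexegaedeamlid/ is unchanged.
Rule 3 (nasal place assimilation): /m/ precedes the alveolar consonant /l/, so it assimilates in place to [n]. /vexegaedeamlid/ → vexegaedeanlid.
Rule 4 (final devoicing): /d/ is a voiced stop in word-final position, so it devoices to [t]. /vexegaedeanlid/ → vexegaedeanlit.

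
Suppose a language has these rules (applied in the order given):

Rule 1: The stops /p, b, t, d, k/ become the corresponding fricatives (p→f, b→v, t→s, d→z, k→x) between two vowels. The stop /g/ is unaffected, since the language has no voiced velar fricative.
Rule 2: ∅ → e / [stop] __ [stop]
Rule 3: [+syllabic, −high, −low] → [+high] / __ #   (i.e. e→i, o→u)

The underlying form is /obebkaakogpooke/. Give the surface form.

ovebekaaxogepooxi

Rule 1 (intervocalic spirantization): /b/ is a stop between vowels /o/ and /e/, so it spirantizes to the fricative [v]. /k/ is a stop between vowels /a/ and /o/, so it spirantizes to the fricative [x]. /k/ is a stop between vowels /o/ and /e/, so it spirantizes to the fricative [x]. /obebkaakogpooke/ → ovebkaaxogpooxe.
Rule 2 (stop-cluster e-epenthesis): /b/ and /k/ form a stop–stop cluster, so [e] is inserted between them. /g/ and /p/ form a stop–stop cluster, so [e] is inserted between them. /ovebkaaxogpooxe/ → ovebekaaxogepooxe.
Rule 3 (final vowel raising): /e/ is a mid vowel in word-final position, so it raises to [i]. /ovebekaaxogepooxe/ → ovebekaaxogepooxi.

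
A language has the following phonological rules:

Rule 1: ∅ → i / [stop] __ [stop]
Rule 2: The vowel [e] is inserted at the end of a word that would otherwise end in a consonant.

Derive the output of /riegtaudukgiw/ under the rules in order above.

Rule 1 (stop-cluster i-epenthesis): /g/ and /t/ form a stop–stop cluster, so [i] is inserted between them. /k/ and /g/ form a stop–stop cluster, so [i] is inserted between them. /riegtaudukgiw/ → riegitaudukigiw.
Rule 2 (final e-epenthesis): the form ends in the consonant /w/, so [e] is inserted word-finally. /riegitaudukigiw/ → riegitaudukigiwe.

riegitaudukigiwe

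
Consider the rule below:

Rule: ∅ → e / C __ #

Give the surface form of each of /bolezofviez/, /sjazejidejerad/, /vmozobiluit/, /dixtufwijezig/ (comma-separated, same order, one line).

bolezofvieze, sjazejidejerade, vmozobiluite, dixtufwijezige

/bolezofviez/: the form ends in the consonant /z/, so [e] is inserted word-finally. → [bolezofvieze].
/sjazejidejerad/: the form ends in the consonant /d/, so [e] is inserted word-finally. → [sjazejidejerade].
/vmozobiluit/: the form ends in the consonant /t/, so [e] is inserted word-finally. → [vmozobiluite].
/dixtufwijezig/: the form ends in the consonant /g/, so [e] is inserted word-finally. → [dixtufwijezige].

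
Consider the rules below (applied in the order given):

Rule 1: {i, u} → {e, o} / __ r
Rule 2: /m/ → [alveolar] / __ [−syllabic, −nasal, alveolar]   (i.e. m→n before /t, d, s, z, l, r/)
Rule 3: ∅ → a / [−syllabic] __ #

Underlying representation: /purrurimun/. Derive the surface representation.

Rule 1 (pre-rhotic lowering): /u/ is a high vowel immediately before /r/, so it lowers to [o]. /u/ is a high vowel immediately before /r/, so it lowers to [o]. /purrurimun/ → porrorimun.
Rule 2 (nasal place assimilation): no segment meets the environment; /porrorimun/ is unchanged.
Rule 3 (final a-epenthesis): the form ends in the consonant /n/, so [a] is inserted word-finally. /porrorimun/ → porrorimuna.

porrorimuna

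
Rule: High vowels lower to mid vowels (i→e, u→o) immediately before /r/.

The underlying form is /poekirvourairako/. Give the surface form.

/i/ is a high vowel immediately before /r/, so it lowers to [e].
/u/ is a high vowel immediately before /r/, so it lowers to [o].
/i/ is a high vowel immediately before /r/, so it lowers to [e].
Surface form: [poekervooraerako].

poekervooraerako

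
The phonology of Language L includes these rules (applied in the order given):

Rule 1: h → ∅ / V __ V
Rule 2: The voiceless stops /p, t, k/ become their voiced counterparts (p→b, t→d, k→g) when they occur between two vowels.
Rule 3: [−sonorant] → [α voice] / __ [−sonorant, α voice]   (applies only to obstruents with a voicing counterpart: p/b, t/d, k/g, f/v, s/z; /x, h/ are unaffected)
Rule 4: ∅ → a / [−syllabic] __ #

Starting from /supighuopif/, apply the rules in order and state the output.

Rule 1 (intervocalic h-deletion): no segment meets the environment; /supighuopif/ is unchanged.
Rule 2 (intervocalic voicing): /p/ is a voiceless stop between vowels /u/ and /i/, so it voices to [b]. /p/ is a voiceless stop between vowels /o/ and /i/, so it voices to [b]. /supighuopif/ → subighuobif.
Rule 3 (regressive voicing assimilation): /g/ precedes the voiceless obstruent /h/, so it devoices to [k] by assimilation. /subighuobif/ → subikhuobif.
Rule 4 (final a-epenthesis): the form ends in the consonant /f/, so [a] is inserted word-finally. /subikhuobif/ → subikhuobifa.

subikhuobifa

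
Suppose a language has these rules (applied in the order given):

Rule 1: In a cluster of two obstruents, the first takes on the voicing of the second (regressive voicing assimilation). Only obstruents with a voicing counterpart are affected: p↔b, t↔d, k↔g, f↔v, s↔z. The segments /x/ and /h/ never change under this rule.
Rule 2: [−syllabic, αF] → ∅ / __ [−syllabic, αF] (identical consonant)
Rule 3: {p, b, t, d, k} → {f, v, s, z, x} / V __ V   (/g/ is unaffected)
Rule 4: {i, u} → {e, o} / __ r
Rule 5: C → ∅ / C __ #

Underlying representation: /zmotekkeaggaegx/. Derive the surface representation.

zmosexeagaek

Rule 1 (regressive voicing assimilation): /g/ precedes the voiceless obstruent /x/, so it devoices to [k] by assimilation. /zmotekkeaggaegx/ → zmotekkeaggaekx.
Rule 2 (degemination): /kk/ is a geminate; the first /k/ deletes. /gg/ is a geminate; the first /g/ deletes. /zmotekkeaggaekx/ → zmotekeagaekx.
Rule 3 (intervocalic spirantization): /t/ is a stop between vowels /o/ and /e/, so it spirantizes to the fricative [s]. /k/ is a stop between vowels /e/ and /e/, so it spirantizes to the fricative [x]. /zmotekeagaekx/ → zmosexeagaekx.
Rule 4 (pre-rhotic lowering): no segment meets the environment; /zmosexeagaekx/ is unchanged.
Rule 5 (final cluster simplification): /x/ is the second consonant of a word-final cluster /kx/, so it deletes. /zmosexeagaekx/ → zmosexeagaek.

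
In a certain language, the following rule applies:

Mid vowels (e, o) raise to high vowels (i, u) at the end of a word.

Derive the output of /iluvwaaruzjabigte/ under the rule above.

iluvwaaruzjabigti

/e/ is a mid vowel in word-final position, so it raises to [i].
Surface form: [iluvwaaruzjabigti].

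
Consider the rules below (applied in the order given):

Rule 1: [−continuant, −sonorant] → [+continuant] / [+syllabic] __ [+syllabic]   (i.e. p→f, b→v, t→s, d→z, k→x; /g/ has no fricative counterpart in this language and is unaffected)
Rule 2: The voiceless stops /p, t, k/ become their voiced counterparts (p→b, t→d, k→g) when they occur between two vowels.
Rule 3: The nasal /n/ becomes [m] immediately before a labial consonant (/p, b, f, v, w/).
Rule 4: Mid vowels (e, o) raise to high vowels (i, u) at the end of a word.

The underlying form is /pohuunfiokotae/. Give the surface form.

Rule 1 (intervocalic spirantization): /k/ is a stop between vowels /o/ and /o/, so it spirantizes to the fricative [x]. /t/ is a stop between vowels /o/ and /a/, so it spirantizes to the fricative [s]. /pohuunfiokotae/ → pohuunfioxosae.
Rule 2 (intervocalic voicing): no segment meets the environment; /pohuunfioxosae/ is unchanged.
Rule 3 (nasal place assimilation): /n/ precedes the labial consonant /f/, so it assimilates in place to [m]. /pohuunfioxosae/ → pohuumfioxosae.
Rule 4 (final vowel raising): /e/ is a mid vowel in word-final position, so it raises to [i]. /pohuumfioxosae/ → pohuumfioxosai.

pohuumfioxosai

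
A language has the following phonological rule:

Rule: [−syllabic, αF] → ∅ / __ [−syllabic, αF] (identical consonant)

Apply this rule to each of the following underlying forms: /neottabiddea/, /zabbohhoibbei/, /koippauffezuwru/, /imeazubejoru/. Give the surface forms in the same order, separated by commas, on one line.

/neottabiddea/: /tt/ is a geminate; the first /t/ deletes. /dd/ is a geminate; the first /d/ deletes. → [neotabidea].
/zabbohhoibbei/: /bb/ is a geminate; the first /b/ deletes. /hh/ is a geminate; the first /h/ deletes. /bb/ is a geminate; the first /b/ deletes. → [zabohoibei].
/koippauffezuwru/: /pp/ is a geminate; the first /p/ deletes. /ff/ is a geminate; the first /f/ deletes. → [koipaufezuwru].
/imeazubejoru/: the rule's environment is not met; surfaces unchanged as [imeazubejoru].

neotabidea, zabohoibei, koipaufezuwru, imeazubejoru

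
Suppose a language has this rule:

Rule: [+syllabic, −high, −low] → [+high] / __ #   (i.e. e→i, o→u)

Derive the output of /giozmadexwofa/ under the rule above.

giozmadexwofa

No segment of /giozmadexwofa/ meets the structural description of the rule, so the form surfaces unchanged.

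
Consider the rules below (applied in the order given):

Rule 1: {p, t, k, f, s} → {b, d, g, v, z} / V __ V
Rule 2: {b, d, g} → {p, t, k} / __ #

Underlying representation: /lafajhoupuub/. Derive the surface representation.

Rule 1 (intervocalic voicing): /f/ is a voiceless obstruent between vowels /a/ and /a/, so it voices to [v]. /p/ is a voiceless obstruent between vowels /u/ and /u/, so it voices to [b]. /lafajhoupuub/ → lavajhoubuub.
Rule 2 (final devoicing): /b/ is a voiced stop in word-final position, so it devoices to [p]. /lavajhoubuub/ → lavajhoubuup.

lavajhoubuup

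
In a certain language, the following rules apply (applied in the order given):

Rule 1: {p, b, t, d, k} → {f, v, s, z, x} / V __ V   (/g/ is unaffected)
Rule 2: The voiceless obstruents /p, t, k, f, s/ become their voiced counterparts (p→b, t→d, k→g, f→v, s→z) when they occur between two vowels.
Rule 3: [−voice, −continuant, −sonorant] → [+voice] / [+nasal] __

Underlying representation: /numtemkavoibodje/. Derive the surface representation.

numdemgavoivodje

Rule 1 (intervocalic spirantization): /b/ is a stop between vowels /i/ and /o/, so it spirantizes to the fricative [v]. /numtemkavoibodje/ → numtemkavoivodje.
Rule 2 (intervocalic voicing): no segment meets the environment; /numtemkavoivodje/ is unchanged.
Rule 3 (post-nasal voicing): /t/ is a voiceless stop immediately after the nasal /m/, so it voices to [d]. /k/ is a voiceless stop immediately after the nasal /m/, so it voices to [g]. /numtemkavoivodje/ → numdemgavoivodje.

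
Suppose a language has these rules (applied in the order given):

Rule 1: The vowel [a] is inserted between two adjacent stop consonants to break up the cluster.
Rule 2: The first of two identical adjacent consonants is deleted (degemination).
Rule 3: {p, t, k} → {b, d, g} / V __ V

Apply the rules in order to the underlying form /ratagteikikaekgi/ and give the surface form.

Rule 1 (stop-cluster a-epenthesis): /g/ and /t/ form a stop–stop cluster, so [a] is inserted between them. /k/ and /g/ form a stop–stop cluster, so [a] is inserted between them. /ratagteikikaekgi/ → ratagateikikaekagi.
Rule 2 (degemination): no segment meets the environment; /ratagateikikaekagi/ is unchanged.
Rule 3 (intervocalic voicing): /t/ is a voiceless stop between vowels /a/ and /a/, so it voices to [d]. /t/ is a voiceless stop between vowels /a/ and /e/, so it voices to [d]. /k/ is a voiceless stop between vowels /i/ and /i/, so it voices to [g]. /k/ is a voiceless stop between vowels /i/ and /a/, so it voices to [g]. /k/ is a voiceless stop between vowels /e/ and /a/, so it voices to [g]. /ratagateikikaekagi/ → radagadeigigaegagi.

radagadeigigaegagi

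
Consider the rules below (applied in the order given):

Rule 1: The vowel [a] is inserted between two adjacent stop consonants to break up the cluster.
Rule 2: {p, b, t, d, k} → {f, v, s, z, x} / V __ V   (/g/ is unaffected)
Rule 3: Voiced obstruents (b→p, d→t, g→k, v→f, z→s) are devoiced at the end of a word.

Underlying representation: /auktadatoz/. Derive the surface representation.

Rule 1 (stop-cluster a-epenthesis): /k/ and /t/ form a stop–stop cluster, so [a] is inserted between them. /auktadatoz/ → aukatadatoz.
Rule 2 (intervocalic spirantization): /k/ is a stop between vowels /u/ and /a/, so it spirantizes to the fricative [x]. /t/ is a stop between vowels /a/ and /a/, so it spirantizes to the fricative [s]. /d/ is a stop between vowels /a/ and /a/, so it spirantizes to the fricative [z]. /t/ is a stop between vowels /a/ and /o/, so it spirantizes to the fricative [s]. /aukatadatoz/ → auxasazasoz.
Rule 3 (final devoicing): /z/ is a voiced obstruent in word-final position, so it devoices to [s]. /auxasazasoz/ → auxasazasos.

auxasazasos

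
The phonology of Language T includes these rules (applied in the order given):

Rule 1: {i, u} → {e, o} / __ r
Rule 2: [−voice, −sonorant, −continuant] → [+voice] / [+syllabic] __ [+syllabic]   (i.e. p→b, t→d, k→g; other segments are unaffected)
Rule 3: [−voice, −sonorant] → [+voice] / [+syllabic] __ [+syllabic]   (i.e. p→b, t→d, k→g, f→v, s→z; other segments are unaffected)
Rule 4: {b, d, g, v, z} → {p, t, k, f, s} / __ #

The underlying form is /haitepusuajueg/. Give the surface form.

haidebuzuajuek

Rule 1 (pre-rhotic lowering): no segment meets the environment; /haitepusuajueg/ is unchanged.
Rule 2 (intervocalic voicing): /t/ is a voiceless stop between vowels /i/ and /e/, so it voices to [d]. /p/ is a voiceless stop between vowels /e/ and /u/, so it voices to [b]. /haitepusuajueg/ → haidebusuajueg.
Rule 3 (intervocalic voicing): /s/ is a voiceless obstruent between vowels /u/ and /u/, so it voices to [z]. /haidebusuajueg/ → haidebuzuajueg.
Rule 4 (final devoicing): /g/ is a voiced obstruent in word-final position, so it devoices to [k]. /haidebuzuajueg/ → haidebuzuajuek.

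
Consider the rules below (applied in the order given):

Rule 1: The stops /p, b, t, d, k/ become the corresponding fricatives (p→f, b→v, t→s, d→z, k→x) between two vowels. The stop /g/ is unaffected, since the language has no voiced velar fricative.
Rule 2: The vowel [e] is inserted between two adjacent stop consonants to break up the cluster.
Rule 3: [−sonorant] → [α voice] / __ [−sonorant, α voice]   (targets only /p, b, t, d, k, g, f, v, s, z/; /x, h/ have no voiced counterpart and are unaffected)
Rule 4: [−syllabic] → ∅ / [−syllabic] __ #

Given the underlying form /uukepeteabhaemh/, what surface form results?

uuxefeseaphaem

Rule 1 (intervocalic spirantization): /k/ is a stop between vowels /u/ and /e/, so it spirantizes to the fricative [x]. /p/ is a stop between vowels /e/ and /e/, so it spirantizes to the fricative [f]. /t/ is a stop between vowels /e/ and /e/, so it spirantizes to the fricative [s]. /uukepeteabhaemh/ → uuxefeseabhaemh.
Rule 2 (stop-cluster e-epenthesis): no segment meets the environment; /uuxefeseabhaemh/ is unchanged.
Rule 3 (regressive voicing assimilation): /b/ precedes the voiceless obstruent /h/, so it devoices to [p] by assimilation. /uuxefeseabhaemh/ → uuxefeseaphaemh.
Rule 4 (final cluster simplification): /h/ is the second consonant of a word-final cluster /mh/, so it deletes. /uuxefeseaphaemh/ → uuxefeseaphaem.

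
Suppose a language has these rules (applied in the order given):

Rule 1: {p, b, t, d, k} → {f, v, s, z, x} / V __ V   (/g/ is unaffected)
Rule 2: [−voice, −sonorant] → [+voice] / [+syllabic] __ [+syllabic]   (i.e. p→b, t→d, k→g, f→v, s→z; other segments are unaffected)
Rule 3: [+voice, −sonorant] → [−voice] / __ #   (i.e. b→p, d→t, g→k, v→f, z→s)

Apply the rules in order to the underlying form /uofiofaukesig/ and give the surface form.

uoviovauxezik

Rule 1 (intervocalic spirantization): /k/ is a stop between vowels /u/ and /e/, so it spirantizes to the fricative [x]. /uofiofaukesig/ → uofiofauxesig.
Rule 2 (intervocalic voicing): /f/ is a voiceless obstruent between vowels /o/ and /i/, so it voices to [v]. /f/ is a voiceless obstruent between vowels /o/ and /a/, so it voices to [v]. /s/ is a voiceless obstruent between vowels /e/ and /i/, so it voices to [z]. /uofiofauxesig/ → uoviovauxezig.
Rule 3 (final devoicing): /g/ is a voiced obstruent in word-final position, so it devoices to [k]. /uoviovauxezig/ → uoviovauxezik.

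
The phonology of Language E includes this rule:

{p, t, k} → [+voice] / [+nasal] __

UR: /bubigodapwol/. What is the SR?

No segment of /bubigodapwol/ meets the structural description of the rule, so the form surfaces unchanged.

bubigodapwol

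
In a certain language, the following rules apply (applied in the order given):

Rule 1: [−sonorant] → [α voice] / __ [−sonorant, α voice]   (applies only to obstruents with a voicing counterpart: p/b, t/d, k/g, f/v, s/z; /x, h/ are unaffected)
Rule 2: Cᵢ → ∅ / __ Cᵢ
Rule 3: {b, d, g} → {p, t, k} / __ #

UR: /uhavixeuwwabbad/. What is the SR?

uhavixeuwabat

Rule 1 (regressive voicing assimilation): no segment meets the environment; /uhavixeuwwabbad/ is unchanged.
Rule 2 (degemination): /ww/ is a geminate; the first /w/ deletes. /bb/ is a geminate; the first /b/ deletes. /uhavixeuwwabbad/ → uhavixeuwabad.
Rule 3 (final devoicing): /d/ is a voiced stop in word-final position, so it devoices to [t]. /uhavixeuwabad/ → uhavixeuwabat.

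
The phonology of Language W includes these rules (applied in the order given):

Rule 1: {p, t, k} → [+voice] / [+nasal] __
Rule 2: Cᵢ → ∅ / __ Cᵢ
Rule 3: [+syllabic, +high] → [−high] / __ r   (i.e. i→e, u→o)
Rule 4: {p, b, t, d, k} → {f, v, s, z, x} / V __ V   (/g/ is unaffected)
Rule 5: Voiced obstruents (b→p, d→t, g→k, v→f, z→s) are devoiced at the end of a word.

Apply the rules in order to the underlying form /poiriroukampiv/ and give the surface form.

poererouxambif

Rule 1 (post-nasal voicing): /p/ is a voiceless stop immediately after the nasal /m/, so it voices to [b]. /poiriroukampiv/ → poiriroukambiv.
Rule 2 (degemination): no segment meets the environment; /poiriroukambiv/ is unchanged.
Rule 3 (pre-rhotic lowering): /i/ is a high vowel immediately before /r/, so it lowers to [e]. /i/ is a high vowel immediately before /r/, so it lowers to [e]. /poiriroukambiv/ → poereroukambiv.
Rule 4 (intervocalic spirantization): /k/ is a stop between vowels /u/ and /a/, so it spirantizes to the fricative [x]. /poereroukambiv/ → poererouxambiv.
Rule 5 (final devoicing): /v/ is a voiced obstruent in word-final position, so it devoices to [f]. /poererouxambiv/ → poererouxambif.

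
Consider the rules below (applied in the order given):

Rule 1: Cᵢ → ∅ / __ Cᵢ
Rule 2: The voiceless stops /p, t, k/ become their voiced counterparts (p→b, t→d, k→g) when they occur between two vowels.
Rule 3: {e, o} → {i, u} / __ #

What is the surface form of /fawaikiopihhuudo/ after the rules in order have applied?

Rule 1 (degemination): /hh/ is a geminate; the first /h/ deletes. /fawaikiopihhuudo/ → fawaikiopihuudo.
Rule 2 (intervocalic voicing): /k/ is a voiceless stop between vowels /i/ and /i/, so it voices to [g]. /p/ is a voiceless stop between vowels /o/ and /i/, so it voices to [b]. /fawaikiopihuudo/ → fawaigiobihuudo.
Rule 3 (final vowel raising): /o/ is a mid vowel in word-final position, so it raises to [u]. /fawaigiobihuudo/ → fawaigiobihuudu.

fawaigiobihuudu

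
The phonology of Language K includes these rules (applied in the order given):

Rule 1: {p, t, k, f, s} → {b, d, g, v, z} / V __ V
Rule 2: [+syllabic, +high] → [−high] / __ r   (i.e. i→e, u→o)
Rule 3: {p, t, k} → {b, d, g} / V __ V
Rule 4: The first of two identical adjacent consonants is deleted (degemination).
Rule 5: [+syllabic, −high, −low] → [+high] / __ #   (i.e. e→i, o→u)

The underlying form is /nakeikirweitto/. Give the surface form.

Rule 1 (intervocalic voicing): /k/ is a voiceless obstruent between vowels /a/ and /e/, so it voices to [g]. /k/ is a voiceless obstruent between vowels /i/ and /i/, so it voices to [g]. /nakeikirweitto/ → nageigirweitto.
Rule 2 (pre-rhotic lowering): /i/ is a high vowel immediately before /r/, so it lowers to [e]. /nageigirweitto/ → nageigerweitto.
Rule 3 (intervocalic voicing): no segment meets the environment; /nageigerweitto/ is unchanged.
Rule 4 (degemination): /tt/ is a geminate; the first /t/ deletes. /nageigerweitto/ → nageigerweito.
Rule 5 (final vowel raising): /o/ is a mid vowel in word-final position, so it raises to [u]. /nageigerweito/ → nageigerweitu.

nageigerweitu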